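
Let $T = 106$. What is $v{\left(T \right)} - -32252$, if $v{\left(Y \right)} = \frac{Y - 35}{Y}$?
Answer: $\frac{3418783}{106} \approx 32253.0$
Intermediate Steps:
$v{\left(Y \right)} = \frac{-35 + Y}{Y}$
$v{\left(T \right)} - -32252 = \frac{-35 + 106}{106} - -32252 = \frac{1}{106} \cdot 71 + 32252 = \frac{71}{106} + 32252 = \frac{3418783}{106}$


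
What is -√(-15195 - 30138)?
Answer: -3*I*√5037 ≈ -212.92*I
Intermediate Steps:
-√(-15195 - 30138) = -√(-45333) = -3*I*√5037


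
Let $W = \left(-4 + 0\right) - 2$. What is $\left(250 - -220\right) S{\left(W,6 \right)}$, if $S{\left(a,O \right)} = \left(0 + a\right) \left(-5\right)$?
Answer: $14100$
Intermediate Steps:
$W = -6$ ($W = -4 - 2 = -6$)
$S{\left(a,O \right)} = - 5 a$ ($S{\left(a,O \right)} = a \left(-5\right) = - 5 a$)
$\left(250 - -220\right) S{\left(W,6 \right)} = \left(250 - -220\right) \left(\left(-5\right) \left(-6\right)\right) = \left(250 + 220\right) 30 = 470 \cdot 30 = 14100$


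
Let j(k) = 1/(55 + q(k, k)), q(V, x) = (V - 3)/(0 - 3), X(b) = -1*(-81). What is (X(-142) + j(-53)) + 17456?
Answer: 3875680/221 ≈ 17537.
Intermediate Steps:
X(b) = 81
q(V, x) = 1 - V/3 (q(V, x) = (-3 + V)/(-3) = (-3 + V)*(-1/3) = 1 - V/3)
j(k) = 1/(56 - k/3) (j(k) = 1/(55 + (1 - k/3)) = 1/(56 - k/3))
(X(-142) + j(-53)) + 17456 = (81 - 3/(-168 - 53)) + 17456 = (81 - 3/(-221)) + 17456 = (81 - 3*(-1/221)) + 17456 = (81 + 3/221) + 17456 = 17904/221 + 17456 = 3875680/221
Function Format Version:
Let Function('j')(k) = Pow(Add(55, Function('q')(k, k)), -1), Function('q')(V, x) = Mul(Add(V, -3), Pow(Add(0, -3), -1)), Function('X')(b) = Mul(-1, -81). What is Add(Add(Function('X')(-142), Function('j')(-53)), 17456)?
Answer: Rational(3875680, 221) ≈ 17537.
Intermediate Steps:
Function('X')(b) = 81
Function('q')(V, x) = Add(1, Mul(Rational(-1, 3), V)) (Function('q')(V, x) = Mul(Add(-3, V), Pow(-3, -1)) = Mul(Add(-3, V), Rational(-1, 3)) = Add(1, Mul(Rational(-1, 3), V)))
Function('j')(k) = Pow(Add(56, Mul(Rational(-1, 3), k)), -1) (Function('j')(k) = Pow(Add(55, Add(1, Mul(Rational(-1, 3), k))), -1) = Pow(Add(56, Mul(Rational(-1, 3), k)), -1))
Add(Add(Function('X')(-142), Function('j')(-53)), 17456) = Add(Add(81, Mul(-3, Pow(Add(-168, -53), -1))), 17456) = Add(Add(81, Mul(-3, Pow(-221, -1))), 17456) = Add(Add(81, Mul(-3, Rational(-1, 221))), 17456) = Add(Add(81, Rational(3, 221)), 17456) = Add(Rational(17904, 221), 17456) = Rational(3875680, 221)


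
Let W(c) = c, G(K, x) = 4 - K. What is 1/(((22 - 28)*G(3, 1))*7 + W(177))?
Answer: 1/135 ≈ 0.0074074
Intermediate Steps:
1/(((22 - 28)*G(3, 1))*7 + W(177)) = 1/(((22 - 28)*(4 - 1*3))*7 + 177) = 1/(-6*(4 - 3)*7 + 177) = 1/(-6*1*7 + 177) = 1/(-6*7 + 177) = 1/(-42 + 177) = 1/135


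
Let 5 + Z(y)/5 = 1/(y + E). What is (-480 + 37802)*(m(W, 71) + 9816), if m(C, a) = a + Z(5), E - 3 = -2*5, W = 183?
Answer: 367976259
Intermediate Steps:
E = -7 (E = 3 - 2*5 = 3 - 10 = -7)
Z(y) = -25 + 5/(-7 + y) (Z(y) = -25 + 5/(y - 7) = -25 + 5/(-7 + y))
m(C, a) = -55/2 + a (m(C, a) = a + 5*(36 - 5*5)/(-7 + 5) = a + 5*(36 - 25)/(-2) = a + 5*(-1/2)*11 = a - 55/2 = -55/2 + a)
(-480 + 37802)*(m(W, 71) + 9816) = (-480 + 37802)*((-55/2 + 71) + 9816) = 37322*(87/2 + 9816) = 37322*(19719/2) = 367976259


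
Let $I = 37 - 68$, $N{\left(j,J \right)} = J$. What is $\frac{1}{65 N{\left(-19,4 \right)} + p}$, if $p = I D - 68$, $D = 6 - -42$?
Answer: $- \frac{1}{1296} \approx -0.0007716$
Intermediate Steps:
$I = -31$ ($I = 37 - 68 = -31$)
$D = 48$ ($D = 6 + 42 = 48$)
$p = -1556$ ($p = \left(-31\right) 48 - 68 = -1488 - 68 = -1556$)
$\frac{1}{65 N{\left(-19,4 \right)} + p} = \frac{1}{65 \cdot 4 - 1556} = \frac{1}{260 - 1556} = \frac{1}{-1296} = - \frac{1}{1296}$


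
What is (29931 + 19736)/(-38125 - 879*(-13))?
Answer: -49667/26698 ≈ -1.8603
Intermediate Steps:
(29931 + 19736)/(-38125 - 879*(-13)) = 49667/(-38125 + 11427) = 49667/(-26698) = 49667*(-1/26698) = -49667/26698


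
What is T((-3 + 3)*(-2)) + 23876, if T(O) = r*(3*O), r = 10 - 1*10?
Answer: 23876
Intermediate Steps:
r = 0 (r = 10 - 10 = 0)
T(O) = 0 (T(O) = 0*(3*O) = 0)
T((-3 + 3)*(-2)) + 23876 = 0 + 23876 = 23876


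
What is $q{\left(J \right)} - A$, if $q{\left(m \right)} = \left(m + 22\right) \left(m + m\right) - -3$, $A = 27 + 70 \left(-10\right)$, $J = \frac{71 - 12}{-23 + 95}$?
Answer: $\frac{1849129}{2592} \approx 713.4$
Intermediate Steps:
$J = \frac{59}{72} \approx 0.81944$
$A = -673$ ($A = 27 - 700 = -673$)
$q{\left(m \right)} = 3 + 2 m \left(22 + m\right)$ ($q{\left(m \right)} = \left(22 + m\right) 2 m + 3 = 2 m \left(22 + m\right) + 3 = 3 + 2 m \left(22 + m\right)$)
$q{\left(J \right)} - A = \left(3 + 2 \left(\frac{59}{72}\right)^{2} + 44 \cdot \frac{59}{72}\right) - -673 = \left(3 + 2 \cdot \frac{3481}{5184} + \frac{649}{18}\right) + 673 = \left(3 + \frac{3481}{2592} + \frac{649}{18}\right) + 673 = \frac{104713}{2592} + 673 = \frac{1849129}{2592}$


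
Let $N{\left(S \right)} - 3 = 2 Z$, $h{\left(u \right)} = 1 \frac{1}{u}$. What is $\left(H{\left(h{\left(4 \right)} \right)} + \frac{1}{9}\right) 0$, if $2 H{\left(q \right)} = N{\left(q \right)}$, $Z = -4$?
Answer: $0$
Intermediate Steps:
$h{\left(u \right)} = \frac{1}{u}$
$N{\left(S \right)} = -5$ ($N{\left(S \right)} = 3 + 2 \left(-4\right) = 3 - 8 = -5$)
$H{\left(q \right)} = - \frac{5}{2}$ ($H{\left(q \right)} = \frac{1}{2} \left(-5\right) = - \frac{5}{2}$)
$\left(H{\left(h{\left(4 \right)} \right)} + \frac{1}{9}\right) 0 = \left(- \frac{5}{2} + \frac{1}{9}\right) 0 = \left(- \frac{43}{18}\right) 0 = 0$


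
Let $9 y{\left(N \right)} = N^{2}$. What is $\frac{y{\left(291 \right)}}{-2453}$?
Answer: $- \frac{9409}{2453} \approx -3.8357$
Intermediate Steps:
$y{\left(N \right)} = \frac{N^{2}}{9}$
$\frac{y{\left(291 \right)}}{-2453} = \frac{\frac{1}{9} \cdot 291^{2}}{-2453} = \frac{1}{9} \cdot 84681 \left(- \frac{1}{2453}\right) = 9409 \left(- \frac{1}{2453}\right) = - \frac{9409}{2453}$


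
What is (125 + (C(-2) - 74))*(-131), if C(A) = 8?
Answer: -7729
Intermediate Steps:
(125 + (C(-2) - 74))*(-131) = (125 + (8 - 74))*(-131) = (125 - 66)*(-131) = 59*(-131) = -7729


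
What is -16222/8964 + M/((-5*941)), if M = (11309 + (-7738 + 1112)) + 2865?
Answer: -71992391/21087810 ≈ -3.4139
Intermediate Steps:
M = 7548 (M = (11309 - 6626) + 2865 = 4683 + 2865 = 7548)
-16222/8964 + M/((-5*941)) = -16222/8964 + 7548/((-5*941)) = -16222*1/8964 + 7548/(-4705) = -8111/4482 + 7548*(-1/4705) = -8111/4482 - 7548/4705 = -71992391/21087810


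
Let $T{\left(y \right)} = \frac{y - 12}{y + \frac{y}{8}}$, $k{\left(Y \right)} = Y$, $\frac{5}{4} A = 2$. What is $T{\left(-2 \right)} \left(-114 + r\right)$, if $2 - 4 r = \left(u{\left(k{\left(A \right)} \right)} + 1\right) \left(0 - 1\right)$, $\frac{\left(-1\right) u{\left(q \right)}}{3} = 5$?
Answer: $-728$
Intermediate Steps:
$A = \frac{8}{5}$ ($A = \frac{4}{5} \cdot 2 = \frac{8}{5} \approx 1.6$)
$u{\left(q \right)} = -15$ ($u{\left(q \right)} = \left(-3\right) 5 = -15$)
$T{\left(y \right)} = \frac{8 \left(-12 + y\right)}{9 y}$ ($T{\left(y \right)} = \frac{-12 + y}{y + y \frac{1}{8}} = \frac{-12 + y}{y + \frac{y}{8}} = \frac{-12 + y}{\frac{9}{8} y} = \left(-12 + y\right) \frac{8}{9 y} = \frac{8 \left(-12 + y\right)}{9 y}$)
$r = -3$ ($r = \frac{1}{2} - \frac{\left(-15 + 1\right) \left(0 - 1\right)}{4} = \frac{1}{2} - \frac{\left(-14\right) \left(0 - 1\right)}{4} = \frac{1}{2} - \frac{\left(-14\right) \left(-1\right)}{4} = \frac{1}{2} - \frac{7}{2} = -3$)
$T{\left(-2 \right)} \left(-114 + r\right) = \frac{8 \left(-12 - 2\right)}{9 \left(-2\right)} \left(-114 - 3\right) = \frac{8}{9} \left(- \frac{1}{2}\right) \left(-14\right) \left(-117\right) = \frac{56}{9} \left(-117\right) = -728$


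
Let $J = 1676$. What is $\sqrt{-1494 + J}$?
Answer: $\sqrt{182} \approx 13.491$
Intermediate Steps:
$\sqrt{-1494 + J} = \sqrt{-1494 + 1676} = \sqrt{182}$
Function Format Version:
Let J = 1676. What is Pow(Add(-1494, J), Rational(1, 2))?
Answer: Pow(182, Rational(1, 2)) ≈ 13.491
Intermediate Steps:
Pow(Add(-1494, J), Rational(1, 2)) = Pow(Add(-1494, 1676), Rational(1, 2)) = Pow(182, Rational(1, 2))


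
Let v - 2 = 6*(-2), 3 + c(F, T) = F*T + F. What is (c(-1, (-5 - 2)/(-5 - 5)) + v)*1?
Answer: -147/10 ≈ -14.700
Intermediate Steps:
c(F, T) = -3 + F + F*T (c(F, T) = -3 + (F*T + F) = -3 + (F + F*T) = -3 + F + F*T)
v = -10 (v = 2 + 6*(-2) = 2 - 12 = -10)
(c(-1, (-5 - 2)/(-5 - 5)) + v)*1 = ((-3 - 1 - (-5 - 2)/(-5 - 5)) - 10)*1 = ((-3 - 1 - (-7)/(-10)) - 10)*1 = ((-3 - 1 - (-7)*(-1)/10) - 10)*1 = ((-3 - 1 - 1*7/10) - 10)*1 = ((-3 - 1 - 7/10) - 10)*1 = (-47/10 - 10)*1 = -147/10*1 = -147/10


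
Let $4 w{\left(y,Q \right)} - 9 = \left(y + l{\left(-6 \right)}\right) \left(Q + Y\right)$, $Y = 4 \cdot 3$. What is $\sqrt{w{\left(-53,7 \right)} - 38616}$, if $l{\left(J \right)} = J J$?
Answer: $\frac{i \sqrt{154778}}{2} \approx 196.71 i$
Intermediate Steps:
$Y = 12$
$l{\left(J \right)} = J^{2}$
$w{\left(y,Q \right)} = \frac{9}{4} + \frac{\left(12 + Q\right) \left(36 + y\right)}{4}$ ($w{\left(y,Q \right)} = \frac{9}{4} + \frac{\left(y + \left(-6\right)^{2}\right) \left(Q + 12\right)}{4} = \frac{9}{4} + \frac{\left(y + 36\right) \left(12 + Q\right)}{4} = \frac{9}{4} + \frac{\left(36 + y\right) \left(12 + Q\right)}{4} = \frac{9}{4} + \frac{\left(12 + Q\right) \left(36 + y\right)}{4}$)
$\sqrt{w{\left(-53,7 \right)} - 38616} = \sqrt{\left(\frac{441}{4} + 3 \left(-53\right) + 9 \cdot 7 + \frac{1}{4} \cdot 7 \left(-53\right)\right) - 38616} = \sqrt{\left(\frac{441}{4} - 159 + 63 - \frac{371}{4}\right) - 38616} = \sqrt{- \frac{157}{2} - 38616} = \sqrt{- \frac{77389}{2}} = \frac{i \sqrt{154778}}{2}$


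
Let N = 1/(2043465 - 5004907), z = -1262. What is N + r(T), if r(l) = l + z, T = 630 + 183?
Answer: -1329687459/2961442 ≈ -449.00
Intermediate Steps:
T = 813
r(l) = -1262 + l (r(l) = l - 1262 = -1262 + l)
N = -1/2961442 (N = 1/(-2961442) = -1/2961442 ≈ -3.3767e-7)
N + r(T) = -1/2961442 + (-1262 + 813) = -1/2961442 - 449 = -1329687459/2961442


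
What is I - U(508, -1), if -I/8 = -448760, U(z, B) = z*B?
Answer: 3590588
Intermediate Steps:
U(z, B) = B*z
I = 3590080 (I = -8*(-448760) = 3590080)
I - U(508, -1) = 3590080 - (-1)*508 = 3590080 - 1*(-508) = 3590080 + 508 = 3590588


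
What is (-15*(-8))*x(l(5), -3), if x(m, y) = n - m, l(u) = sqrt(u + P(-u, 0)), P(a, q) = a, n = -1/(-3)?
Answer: 40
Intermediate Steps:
n = 1/3 (n = -1*(-1/3) = 1/3 ≈ 0.33333)
l(u) = 0 (l(u) = sqrt(u - u) = sqrt(0) = 0)
x(m, y) = 1/3 - m
(-15*(-8))*x(l(5), -3) = (-15*(-8))*(1/3 - 1*0) = 120*(1/3 + 0) = 120*(1/3) = 40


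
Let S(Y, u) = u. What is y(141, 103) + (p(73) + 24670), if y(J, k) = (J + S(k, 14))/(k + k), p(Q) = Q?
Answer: 5097213/206 ≈ 24744.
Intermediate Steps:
y(J, k) = (14 + J)/(2*k) (y(J, k) = (J + 14)/(k + k) = (14 + J)/((2*k)) = (14 + J)*(1/(2*k)) = (14 + J)/(2*k))
y(141, 103) + (p(73) + 24670) = (1/2)*(14 + 141)/103 + (73 + 24670) = (1/2)*(1/103)*155 + 24743 = 155/206 + 24743 = 5097213/206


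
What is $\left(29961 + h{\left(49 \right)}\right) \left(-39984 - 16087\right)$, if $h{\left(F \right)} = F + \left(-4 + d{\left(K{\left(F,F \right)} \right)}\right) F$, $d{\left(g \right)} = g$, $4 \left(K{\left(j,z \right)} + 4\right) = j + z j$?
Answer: $- \frac{6687083531}{2} \approx -3.3435 \cdot 10^{9}$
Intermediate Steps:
$K{\left(j,z \right)} = -4 + \frac{j}{4} + \frac{j z}{4}$ ($K{\left(j,z \right)} = -4 + \frac{j + z j}{4} = -4 + \frac{j + j z}{4} = -4 + \left(\frac{j}{4} + \frac{j z}{4}\right) = -4 + \frac{j}{4} + \frac{j z}{4}$)
$h{\left(F \right)} = F + F \left(-8 + \frac{F}{4} + \frac{F^{2}}{4}\right)$ ($h{\left(F \right)} = F + \left(-4 + \left(-4 + \frac{F}{4} + \frac{F F}{4}\right)\right) F = F + \left(-4 + \left(-4 + \frac{F}{4} + \frac{F^{2}}{4}\right)\right) F = F + \left(-8 + \frac{F}{4} + \frac{F^{2}}{4}\right) F = F + F \left(-8 + \frac{F}{4} + \frac{F^{2}}{4}\right)$)
$\left(29961 + h{\left(49 \right)}\right) \left(-39984 - 16087\right) = \left(29961 + \frac{1}{4} \cdot 49 \left(-28 + 49 + 49^{2}\right)\right) \left(-39984 - 16087\right) = \left(29961 + \frac{1}{4} \cdot 49 \left(-28 + 49 + 2401\right)\right) \left(-56071\right) = \left(29961 + \frac{1}{4} \cdot 49 \cdot 2422\right) \left(-56071\right) = \left(29961 + \frac{59339}{2}\right) \left(-56071\right) = \frac{119261}{2} \left(-56071\right) = - \frac{6687083531}{2}$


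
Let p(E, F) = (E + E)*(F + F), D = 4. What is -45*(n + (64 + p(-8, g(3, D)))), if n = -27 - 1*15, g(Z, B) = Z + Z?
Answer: 7650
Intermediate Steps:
g(Z, B) = 2*Z
p(E, F) = 4*E*F (p(E, F) = (2*E)*(2*F) = 4*E*F)
n = -42 (n = -27 - 15 = -42)
-45*(n + (64 + p(-8, g(3, D)))) = -45*(-42 + (64 + 4*(-8)*(2*3))) = -45*(-42 + (64 + 4*(-8)*6)) = -45*(-42 + (64 - 192)) = -45*(-42 - 128) = -45*(-170) = 7650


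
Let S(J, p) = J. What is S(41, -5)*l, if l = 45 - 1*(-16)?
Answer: 2501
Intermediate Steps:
l = 61 (l = 45 + 16 = 61)
S(41, -5)*l = 41*61 = 2501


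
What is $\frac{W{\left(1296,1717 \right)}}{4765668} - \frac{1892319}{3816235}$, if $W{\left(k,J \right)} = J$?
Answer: $- \frac{9011611628597}{18186909019980} \approx -0.4955$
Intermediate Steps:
$\frac{W{\left(1296,1717 \right)}}{4765668} - \frac{1892319}{3816235} = \frac{1717}{4765668} - \frac{1892319}{3816235} = - \frac{9011611628597}{18186909019980}$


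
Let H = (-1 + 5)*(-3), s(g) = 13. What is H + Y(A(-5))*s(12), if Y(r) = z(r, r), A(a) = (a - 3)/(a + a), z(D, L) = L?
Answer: -8/5 ≈ -1.6000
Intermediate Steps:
A(a) = (-3 + a)/(2*a) (A(a) = (-3 + a)/((2*a)) = (-3 + a)*(1/(2*a)) = (-3 + a)/(2*a))
Y(r) = r
H = -12 (H = 4*(-3) = -12)
H + Y(A(-5))*s(12) = -12 + ((½)*(-3 - 5)/(-5))*13 = -12 + ((½)*(-⅕)*(-8))*13 = -12 + (⅘)*13 = -12 + 52/5 = -8/5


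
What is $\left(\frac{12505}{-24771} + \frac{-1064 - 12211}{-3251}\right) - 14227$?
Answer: $- \frac{1145419540997}{80530521} \approx -14223.0$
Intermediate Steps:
$\left(\frac{12505}{-24771} + \frac{-1064 - 12211}{-3251}\right) - 14227 = \left(12505 \left(- \frac{1}{24771}\right) - - \frac{13275}{3251}\right) - 14227 = \left(- \frac{12505}{24771} + \frac{13275}{3251}\right) - 14227 = \frac{288181270}{80530521} - 14227 = - \frac{1145419540997}{80530521}$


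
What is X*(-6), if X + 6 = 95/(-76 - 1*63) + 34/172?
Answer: 232593/5977 ≈ 38.915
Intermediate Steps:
X = -77531/11954 (X = -6 + (95/(-76 - 1*63) + 34/172) = -6 + (95/(-76 - 63) + 34*(1/172)) = -6 + (95/(-139) + 17/86) = -6 + (95*(-1/139) + 17/86) = -6 + (-95/139 + 17/86) = -6 - 5807/11954 = -77531/11954 ≈ -6.4858)
X*(-6) = -77531/11954*(-6) = 232593/5977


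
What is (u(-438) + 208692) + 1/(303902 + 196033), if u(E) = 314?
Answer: 104489414611/499935 ≈ 2.0901e+5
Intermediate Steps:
(u(-438) + 208692) + 1/(303902 + 196033) = (314 + 208692) + 1/(303902 + 196033) = 209006 + 1/499935 = 104489414611/499935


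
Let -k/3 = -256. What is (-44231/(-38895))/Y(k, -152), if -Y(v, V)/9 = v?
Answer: -44231/268842240 ≈ -0.00016452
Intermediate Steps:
k = 768 (k = -3*(-256) = 768)
Y(v, V) = -9*v
(-44231/(-38895))/Y(k, -152) = (-44231/(-38895))/((-9*768)) = -44231*(-1/38895)/(-6912) = (44231/38895)*(-1/6912) = -44231/268842240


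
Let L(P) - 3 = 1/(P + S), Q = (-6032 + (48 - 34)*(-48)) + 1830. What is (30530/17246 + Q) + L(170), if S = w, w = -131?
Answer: -1637498729/336297 ≈ -4869.2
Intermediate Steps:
S = -131
Q = -4874 (Q = (-6032 + 14*(-48)) + 1830 = (-6032 - 672) + 1830 = -6704 + 1830 = -4874)
L(P) = 3 + 1/(-131 + P) (L(P) = 3 + 1/(P - 131) = 3 + 1/(-131 + P))
(30530/17246 + Q) + L(170) = (30530/17246 - 4874) + (-392 + 3*170)/(-131 + 170) = (30530*(1/17246) - 4874) + (-392 + 510)/39 = (15265/8623 - 4874) + (1/39)*118 = -42013237/8623 + 118/39 = -1637498729/336297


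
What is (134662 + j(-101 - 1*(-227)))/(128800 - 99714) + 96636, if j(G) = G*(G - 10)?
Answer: 1405451987/14543 ≈ 96641.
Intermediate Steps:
j(G) = G*(-10 + G)
(134662 + j(-101 - 1*(-227)))/(128800 - 99714) + 96636 = (134662 + (-101 - 1*(-227))*(-10 + (-101 - 1*(-227))))/(128800 - 99714) + 96636 = (134662 + (-101 + 227)*(-10 + (-101 + 227)))/29086 + 96636 = (134662 + 126*(-10 + 126))*(1/29086) + 96636 = (134662 + 126*116)*(1/29086) + 96636 = (134662 + 14616)*(1/29086) + 96636 = 149278*(1/29086) + 96636 = 74639/14543 + 96636 = 1405451987/14543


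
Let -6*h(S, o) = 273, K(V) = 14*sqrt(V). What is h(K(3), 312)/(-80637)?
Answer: 91/161274 ≈ 0.00056426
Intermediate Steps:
h(S, o) = -91/2 (h(S, o) = -1/6*273 = -91/2)
h(K(3), 312)/(-80637) = -91/2/(-80637) = -91/2*(-1/80637) = 91/161274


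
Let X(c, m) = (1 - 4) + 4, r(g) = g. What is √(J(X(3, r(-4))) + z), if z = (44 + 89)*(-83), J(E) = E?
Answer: I*√11038 ≈ 105.06*I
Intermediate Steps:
X(c, m) = 1 (X(c, m) = -3 + 4 = 1)
z = -11039 (z = 133*(-83) = -11039)
√(J(X(3, r(-4))) + z) = √(1 - 11039) = √(-11038) = I*√11038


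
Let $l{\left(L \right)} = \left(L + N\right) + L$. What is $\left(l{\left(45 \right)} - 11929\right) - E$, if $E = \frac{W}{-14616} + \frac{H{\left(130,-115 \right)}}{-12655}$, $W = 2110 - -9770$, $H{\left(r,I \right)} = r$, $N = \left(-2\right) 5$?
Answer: $- \frac{6087510364}{513793} \approx -11848.0$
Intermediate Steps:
$N = -10$
$l{\left(L \right)} = -10 + 2 L$ ($l{\left(L \right)} = \left(L - 10\right) + L = \left(-10 + L\right) + L = -10 + 2 L$)
$W = 11880$ ($W = 2110 + 9770 = 11880$)
$E = - \frac{422893}{513793}$ ($E = \frac{11880}{-14616} + \frac{130}{-12655} = 11880 \left(- \frac{1}{14616}\right) + 130 \left(- \frac{1}{12655}\right) = - \frac{165}{203} - \frac{26}{2531} = - \frac{422893}{513793} \approx -0.82308$)
$\left(l{\left(45 \right)} - 11929\right) - E = \left(\left(-10 + 2 \cdot 45\right) - 11929\right) - - \frac{422893}{513793} = \left(\left(-10 + 90\right) - 11929\right) + \frac{422893}{513793} = \left(80 - 11929\right) + \frac{422893}{513793} = -11849 + \frac{422893}{513793} = - \frac{6087510364}{513793}$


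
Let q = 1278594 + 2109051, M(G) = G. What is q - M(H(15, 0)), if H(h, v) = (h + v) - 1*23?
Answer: 3387653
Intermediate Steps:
H(h, v) = -23 + h + v (H(h, v) = (h + v) - 23 = -23 + h + v)
q = 3387645
q - M(H(15, 0)) = 3387645 - (-23 + 15 + 0) = 3387645 - 1*(-8) = 3387645 + 8 = 3387653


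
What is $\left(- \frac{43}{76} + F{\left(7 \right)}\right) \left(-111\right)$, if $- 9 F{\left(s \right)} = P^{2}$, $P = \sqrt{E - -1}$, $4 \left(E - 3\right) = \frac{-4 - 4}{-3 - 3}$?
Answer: $\frac{79513}{684} \approx 116.25$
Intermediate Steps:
$E = \frac{10}{3}$ ($E = 3 + \frac{\left(-4 - 4\right) \frac{1}{-3 - 3}}{4} = 3 + \frac{\left(-8\right) \frac{1}{-6}}{4} = 3 + \frac{\left(-8\right) \left(- \frac{1}{6}\right)}{4} = 3 + \frac{1}{4} \cdot \frac{4}{3} = 3 + \frac{1}{3} = \frac{10}{3} \approx 3.3333$)
$P = \frac{\sqrt{39}}{3}$ ($P = \sqrt{\frac{10}{3} - -1} = \sqrt{\frac{10}{3} + \left(-3 + 4\right)} = \sqrt{\frac{10}{3} + 1} = \sqrt{\frac{13}{3}} = \frac{\sqrt{39}}{3} \approx 2.0817$)
$F{\left(s \right)} = - \frac{13}{27}$ ($F{\left(s \right)} = - \frac{\left(\frac{\sqrt{39}}{3}\right)^{2}}{9} = \left(- \frac{1}{9}\right) \frac{13}{3} = - \frac{13}{27}$)
$\left(- \frac{43}{76} + F{\left(7 \right)}\right) \left(-111\right) = \left(- \frac{43}{76} - \frac{13}{27}\right) \left(-111\right) = \left(- \frac{2149}{2052}\right) \left(-111\right) = \frac{79513}{684}$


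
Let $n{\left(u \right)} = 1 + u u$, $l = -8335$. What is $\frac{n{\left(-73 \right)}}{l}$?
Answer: $- \frac{1066}{1667} \approx -0.63947$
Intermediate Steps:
$n{\left(u \right)} = 1 + u^{2}$
$\frac{n{\left(-73 \right)}}{l} = \frac{1 + \left(-73\right)^{2}}{-8335} = \left(1 + 5329\right) \left(- \frac{1}{8335}\right) = 5330 \left(- \frac{1}{8335}\right) = - \frac{1066}{1667}$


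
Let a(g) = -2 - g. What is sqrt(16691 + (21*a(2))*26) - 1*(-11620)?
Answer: 11620 + sqrt(14507) ≈ 11740.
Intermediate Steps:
sqrt(16691 + (21*a(2))*26) - 1*(-11620) = sqrt(16691 + (21*(-2 - 1*2))*26) - 1*(-11620) = sqrt(16691 + (21*(-2 - 2))*26) + 11620 = sqrt(16691 + (21*(-4))*26) + 11620 = sqrt(16691 - 84*26) + 11620 = sqrt(16691 - 2184) + 11620 = sqrt(14507) + 11620 = 11620 + sqrt(14507)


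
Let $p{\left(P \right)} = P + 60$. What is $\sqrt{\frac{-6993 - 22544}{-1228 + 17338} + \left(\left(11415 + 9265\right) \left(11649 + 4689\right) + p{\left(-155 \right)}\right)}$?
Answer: $\frac{\sqrt{9743115996719270}}{5370} \approx 18381.0$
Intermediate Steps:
$p{\left(P \right)} = 60 + P$
$\sqrt{\frac{-6993 - 22544}{-1228 + 17338} + \left(\left(11415 + 9265\right) \left(11649 + 4689\right) + p{\left(-155 \right)}\right)} = \sqrt{\frac{-6993 - 22544}{-1228 + 17338} + \left(\left(11415 + 9265\right) \left(11649 + 4689\right) + \left(60 - 155\right)\right)} = \sqrt{- \frac{29537}{16110} + \left(20680 \cdot 16338 - 95\right)} = \sqrt{\left(-29537\right) \frac{1}{16110} + \left(337869840 - 95\right)} = \sqrt{- \frac{29537}{16110} + 337869745} = \sqrt{\frac{5443081562413}{16110}} = \frac{\sqrt{9743115996719270}}{5370}$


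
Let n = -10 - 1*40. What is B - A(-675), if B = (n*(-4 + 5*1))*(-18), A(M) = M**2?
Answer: -454725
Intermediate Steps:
n = -50 (n = -10 - 40 = -50)
B = 900 (B = -50*(-4 + 5*1)*(-18) = -50*(-4 + 5)*(-18) = -50*1*(-18) = -50*(-18) = 900)
B - A(-675) = 900 - 1*(-675)**2 = 900 - 1*455625 = 900 - 455625 = -454725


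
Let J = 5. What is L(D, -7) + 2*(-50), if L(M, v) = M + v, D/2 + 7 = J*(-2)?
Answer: -141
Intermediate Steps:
D = -34 (D = -14 + 2*(5*(-2)) = -14 + 2*(-10) = -14 - 20 = -34)
L(D, -7) + 2*(-50) = (-34 - 7) + 2*(-50) = -41 - 100 = -141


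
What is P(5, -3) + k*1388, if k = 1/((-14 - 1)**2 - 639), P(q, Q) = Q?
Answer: -1315/207 ≈ -6.3527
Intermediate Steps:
k = -1/414 (k = 1/((-15)**2 - 639) = 1/(225 - 639) = 1/(-414) = -1/414 ≈ -0.0024155)
P(5, -3) + k*1388 = -3 - 1/414*1388 = -3 - 694/207 = -1315/207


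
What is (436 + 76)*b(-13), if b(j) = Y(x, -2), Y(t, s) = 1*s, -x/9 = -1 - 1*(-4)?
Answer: -1024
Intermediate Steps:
x = -27 (x = -9*(-1 - 1*(-4)) = -9*(-1 + 4) = -9*3 = -27)
Y(t, s) = s
b(j) = -2
(436 + 76)*b(-13) = (436 + 76)*(-2) = 512*(-2) = -1024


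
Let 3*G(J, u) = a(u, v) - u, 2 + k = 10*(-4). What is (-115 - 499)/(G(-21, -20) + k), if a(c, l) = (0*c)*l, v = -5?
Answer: 921/53 ≈ 17.377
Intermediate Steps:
a(c, l) = 0 (a(c, l) = 0*l = 0)
k = -42 (k = -2 + 10*(-4) = -2 - 40 = -42)
G(J, u) = -u/3 (G(J, u) = (0 - u)/3 = (-u)/3 = -u/3)
(-115 - 499)/(G(-21, -20) + k) = (-115 - 499)/(-⅓*(-20) - 42) = -614/(20/3 - 42) = -614/(-106/3) = -614*(-3/106) = 921/53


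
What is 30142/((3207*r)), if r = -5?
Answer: -30142/16035 ≈ -1.8798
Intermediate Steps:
30142/((3207*r)) = 30142/((3207*(-5))) = 30142/(-16035) = 30142*(-1/16035) = -30142/16035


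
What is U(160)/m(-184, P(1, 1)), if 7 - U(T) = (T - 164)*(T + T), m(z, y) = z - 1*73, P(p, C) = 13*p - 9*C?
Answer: -1287/257 ≈ -5.0078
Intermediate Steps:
P(p, C) = -9*C + 13*p
m(z, y) = -73 + z (m(z, y) = z - 73 = -73 + z)
U(T) = 7 - 2*T*(-164 + T) (U(T) = 7 - (T - 164)*(T + T) = 7 - (-164 + T)*2*T = 7 - 2*T*(-164 + T))
U(160)/m(-184, P(1, 1)) = (7 - 2*160² + 328*160)/(-73 - 184) = (7 - 2*25600 + 52480)/(-257) = (7 - 51200 + 52480)*(-1/257) = 1287*(-1/257) = -1287/257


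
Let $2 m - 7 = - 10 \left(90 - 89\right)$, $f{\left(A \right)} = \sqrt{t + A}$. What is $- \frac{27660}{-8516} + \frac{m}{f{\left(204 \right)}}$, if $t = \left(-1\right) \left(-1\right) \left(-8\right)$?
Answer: $\frac{187233}{59612} \approx 3.1409$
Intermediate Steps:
$t = -8$ ($t = 1 \left(-8\right) = -8$)
$f{\left(A \right)} = \sqrt{-8 + A}$
$m = - \frac{3}{2}$ ($m = \frac{7}{2} + \frac{\left(-10\right) \left(90 - 89\right)}{2} = \frac{7}{2} + \frac{\left(-10\right) 1}{2} = \frac{7}{2} + \frac{1}{2} \left(-10\right) = \frac{7}{2} - 5 = - \frac{3}{2} \approx -1.5$)
$- \frac{27660}{-8516} + \frac{m}{f{\left(204 \right)}} = - \frac{27660}{-8516} - \frac{3}{2 \sqrt{-8 + 204}} = \left(-27660\right) \left(- \frac{1}{8516}\right) - \frac{3}{2 \sqrt{196}} = \frac{6915}{2129} - \frac{3}{2 \cdot 14} = \frac{6915}{2129} - \frac{3}{28} = \frac{187233}{59612}$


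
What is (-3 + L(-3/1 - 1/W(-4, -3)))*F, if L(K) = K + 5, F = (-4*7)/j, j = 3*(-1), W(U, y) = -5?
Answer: -112/15 ≈ -7.4667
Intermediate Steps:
j = -3
F = 28/3 (F = -4*7/(-3) = -28*(-1/3) = 28/3 ≈ 9.3333)
L(K) = 5 + K
(-3 + L(-3/1 - 1/W(-4, -3)))*F = (-3 + (5 + (-3/1 - 1/(-5))))*(28/3) = (-3 + (5 + (-3*1 - 1*(-1/5))))*(28/3) = (-3 + (5 + (-3 + 1/5)))*(28/3) = (-3 + (5 - 14/5))*(28/3) = (-3 + 11/5)*(28/3) = -4/5*28/3 = -112/15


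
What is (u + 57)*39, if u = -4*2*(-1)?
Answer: 2535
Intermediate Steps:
u = 8 (u = -8*(-1) = 8)
(u + 57)*39 = (8 + 57)*39 = 65*39 = 2535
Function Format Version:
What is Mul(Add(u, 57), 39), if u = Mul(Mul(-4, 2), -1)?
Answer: 2535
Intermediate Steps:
u = 8 (u = Mul(-8, -1) = 8)
Mul(Add(u, 57), 39) = Mul(Add(8, 57), 39) = Mul(65, 39) = 2535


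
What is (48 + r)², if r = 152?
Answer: 40000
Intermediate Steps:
(48 + r)² = (48 + 152)² = 200² = 40000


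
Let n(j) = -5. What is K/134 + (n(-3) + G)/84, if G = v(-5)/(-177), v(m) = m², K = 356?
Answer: 184681/71154 ≈ 2.5955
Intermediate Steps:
G = -25/177 (G = (-5)²/(-177) = 25*(-1/177) = -25/177 ≈ -0.14124)
K/134 + (n(-3) + G)/84 = 356/134 + (-5 - 25/177)/84 = 356*(1/134) - 910/177*1/84 = 178/67 - 65/1062 = 184681/71154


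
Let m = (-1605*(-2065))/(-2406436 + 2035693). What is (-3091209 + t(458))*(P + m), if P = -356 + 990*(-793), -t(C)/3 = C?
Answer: 300181059487820823/123581 ≈ 2.4290e+12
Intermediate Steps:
t(C) = -3*C
P = -785426 (P = -356 - 785070 = -785426)
m = -1104775/123581 (m = 3314325/(-370743) = 3314325*(-1/370743) = -1104775/123581 ≈ -8.9397)
(-3091209 + t(458))*(P + m) = (-3091209 - 3*458)*(-785426 - 1104775/123581) = (-3091209 - 1374)*(-97064835281/123581) = -3092583*(-97064835281/123581) = 300181059487820823/123581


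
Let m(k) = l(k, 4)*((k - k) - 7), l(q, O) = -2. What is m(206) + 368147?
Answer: 368161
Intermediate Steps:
m(k) = 14 (m(k) = -2*((k - k) - 7) = -2*(0 - 7) = -2*(-7) = 14)
m(206) + 368147 = 14 + 368147 = 368161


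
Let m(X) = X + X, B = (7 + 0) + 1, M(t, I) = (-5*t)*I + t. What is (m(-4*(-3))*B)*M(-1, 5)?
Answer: 4608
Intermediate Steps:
M(t, I) = t - 5*I*t (M(t, I) = -5*I*t + t = t - 5*I*t)
B = 8 (B = 7 + 1 = 8)
m(X) = 2*X
(m(-4*(-3))*B)*M(-1, 5) = ((2*(-4*(-3)))*8)*(-(1 - 5*5)) = ((2*12)*8)*(-(1 - 25)) = (24*8)*(-1*(-24)) = 192*24 = 4608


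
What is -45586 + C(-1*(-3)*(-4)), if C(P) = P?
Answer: -45598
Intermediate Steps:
-45586 + C(-1*(-3)*(-4)) = -45586 - 1*(-3)*(-4) = -45586 + 3*(-4) = -45586 - 12 = -45598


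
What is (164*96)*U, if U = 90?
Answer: 1416960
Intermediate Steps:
(164*96)*U = (164*96)*90 = 15744*90 = 1416960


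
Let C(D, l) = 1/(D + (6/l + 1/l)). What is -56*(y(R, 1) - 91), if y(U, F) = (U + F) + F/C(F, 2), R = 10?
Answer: 4228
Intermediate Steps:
C(D, l) = 1/(D + 7/l) (C(D, l) = 1/(D + (6/l + 1/l)) = 1/(D + 7/l))
y(U, F) = F + U + F*(7/2 + F) (y(U, F) = (U + F) + F/((2/(7 + F*2))) = (F + U) + F/((2/(7 + 2*F))) = (F + U) + F*(7/2 + F) = F + U + F*(7/2 + F))
-56*(y(R, 1) - 91) = -56*((10 + 1**2 + (9/2)*1) - 91) = -56*((10 + 1 + 9/2) - 91) = -56*(31/2 - 91) = -56*(-151/2) = 4228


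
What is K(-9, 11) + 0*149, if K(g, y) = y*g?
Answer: -99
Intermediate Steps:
K(g, y) = g*y
K(-9, 11) + 0*149 = -9*11 + 0*149 = -99 + 0 = -99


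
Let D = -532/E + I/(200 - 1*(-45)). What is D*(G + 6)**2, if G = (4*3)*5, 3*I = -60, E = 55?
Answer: -10410048/245 ≈ -42490.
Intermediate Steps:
I = -20 (I = (1/3)*(-60) = -20)
G = 60 (G = 12*5 = 60)
D = -26288/2695 (D = -532/55 - 20/(200 - 1*(-45)) = -532*1/55 - 20/(200 + 45) = -532/55 - 20/245 = -532/55 - 20*1/245 = -532/55 - 4/49 = -26288/2695 ≈ -9.7544)
D*(G + 6)**2 = -26288*(60 + 6)**2/2695 = -26288/2695*66**2 = -26288/2695*4356 = -10410048/245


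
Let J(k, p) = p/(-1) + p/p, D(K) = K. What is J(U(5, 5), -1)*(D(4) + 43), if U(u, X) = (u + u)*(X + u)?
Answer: 94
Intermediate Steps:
U(u, X) = 2*u*(X + u) (U(u, X) = (2*u)*(X + u) = 2*u*(X + u))
J(k, p) = 1 - p (J(k, p) = p*(-1) + 1 = -p + 1 = 1 - p)
J(U(5, 5), -1)*(D(4) + 43) = (1 - 1*(-1))*(4 + 43) = (1 + 1)*47 = 2*47 = 94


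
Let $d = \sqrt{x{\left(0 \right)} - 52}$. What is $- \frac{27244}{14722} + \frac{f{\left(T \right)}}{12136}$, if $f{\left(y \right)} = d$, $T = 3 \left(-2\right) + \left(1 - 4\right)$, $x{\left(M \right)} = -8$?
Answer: $- \frac{13622}{7361} + \frac{i \sqrt{15}}{6068} \approx -1.8506 + 0.00063826 i$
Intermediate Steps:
$d = 2 i \sqrt{15}$ ($d = \sqrt{-8 - 52} = \sqrt{-60} = 2 i \sqrt{15} \approx 7.746 i$)
$T = -9$ ($T = -6 - 3 = -9$)
$f{\left(y \right)} = 2 i \sqrt{15}$
$- \frac{27244}{14722} + \frac{f{\left(T \right)}}{12136} = - \frac{27244}{14722} + \frac{2 i \sqrt{15}}{12136} = \left(-27244\right) \frac{1}{14722} + 2 i \sqrt{15} \cdot \frac{1}{12136} = - \frac{13622}{7361} + \frac{i \sqrt{15}}{6068}$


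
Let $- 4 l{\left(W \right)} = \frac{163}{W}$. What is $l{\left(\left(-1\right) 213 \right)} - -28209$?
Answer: $\frac{24034231}{852} \approx 28209.0$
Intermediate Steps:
$l{\left(W \right)} = - \frac{163}{4 W}$ ($l{\left(W \right)} = - \frac{163 \frac{1}{W}}{4} = - \frac{163}{4 W}$)
$l{\left(\left(-1\right) 213 \right)} - -28209 = - \frac{163}{4 \left(\left(-1\right) 213\right)} - -28209 = - \frac{163}{4 \left(-213\right)} + 28209 = \left(- \frac{163}{4}\right) \left(- \frac{1}{213}\right) + 28209 = \frac{163}{852} + 28209 = \frac{24034231}{852}$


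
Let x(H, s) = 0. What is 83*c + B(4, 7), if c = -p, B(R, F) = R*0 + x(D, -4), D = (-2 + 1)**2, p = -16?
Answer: 1328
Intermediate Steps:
D = 1 (D = (-1)**2 = 1)
B(R, F) = 0 (B(R, F) = R*0 + 0 = 0 + 0 = 0)
c = 16 (c = -1*(-16) = 16)
83*c + B(4, 7) = 83*16 + 0 = 1328 + 0 = 1328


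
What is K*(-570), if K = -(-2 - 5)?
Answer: -3990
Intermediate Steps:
K = 7 (K = -1*(-7) = 7)
K*(-570) = 7*(-570) = -3990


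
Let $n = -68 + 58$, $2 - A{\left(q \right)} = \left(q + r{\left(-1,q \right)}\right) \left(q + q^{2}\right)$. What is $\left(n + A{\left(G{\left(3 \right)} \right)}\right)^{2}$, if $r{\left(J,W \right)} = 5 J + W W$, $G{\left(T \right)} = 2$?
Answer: $196$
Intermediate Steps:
$r{\left(J,W \right)} = W^{2} + 5 J$ ($r{\left(J,W \right)} = 5 J + W^{2} = W^{2} + 5 J$)
$A{\left(q \right)} = 2 - \left(q + q^{2}\right) \left(-5 + q + q^{2}\right)$ ($A{\left(q \right)} = 2 - \left(q + \left(q^{2} + 5 \left(-1\right)\right)\right) \left(q + q^{2}\right) = 2 - \left(q + \left(q^{2} - 5\right)\right) \left(q + q^{2}\right) = 2 - \left(q + \left(-5 + q^{2}\right)\right) \left(q + q^{2}\right) = 2 - \left(-5 + q + q^{2}\right) \left(q + q^{2}\right) = 2 - \left(q + q^{2}\right) \left(-5 + q + q^{2}\right)$)
$n = -10$
$\left(n + A{\left(G{\left(3 \right)} \right)}\right)^{2} = \left(-10 + \left(2 - 2^{4} - 2 \cdot 2^{3} + 4 \cdot 2^{2} + 5 \cdot 2\right)\right)^{2} = \left(-10 + \left(2 - 16 - 16 + 4 \cdot 4 + 10\right)\right)^{2} = \left(-10 + \left(2 - 16 - 16 + 16 + 10\right)\right)^{2} = \left(-10 - 4\right)^{2} = \left(-14\right)^{2} = 196$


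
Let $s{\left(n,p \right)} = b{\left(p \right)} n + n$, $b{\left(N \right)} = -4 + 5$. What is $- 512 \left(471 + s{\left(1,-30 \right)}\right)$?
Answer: $-242176$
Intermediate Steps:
$b{\left(N \right)} = 1$
$s{\left(n,p \right)} = 2 n$ ($s{\left(n,p \right)} = 1 n + n = n + n = 2 n$)
$- 512 \left(471 + s{\left(1,-30 \right)}\right) = - 512 \left(471 + 2 \cdot 1\right) = - 512 \left(471 + 2\right) = \left(-512\right) 473 = -242176$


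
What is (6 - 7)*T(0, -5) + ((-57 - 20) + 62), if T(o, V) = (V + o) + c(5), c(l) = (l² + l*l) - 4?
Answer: -56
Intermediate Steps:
c(l) = -4 + 2*l² (c(l) = (l² + l²) - 4 = 2*l² - 4 = -4 + 2*l²)
T(o, V) = 46 + V + o (T(o, V) = (V + o) + (-4 + 2*5²) = (V + o) + (-4 + 2*25) = (V + o) + (-4 + 50) = (V + o) + 46 = 46 + V + o)
(6 - 7)*T(0, -5) + ((-57 - 20) + 62) = (6 - 7)*(46 - 5 + 0) + ((-57 - 20) + 62) = -1*41 + (-77 + 62) = -41 - 15 = -56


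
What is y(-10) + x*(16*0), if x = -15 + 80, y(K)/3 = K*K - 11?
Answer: 267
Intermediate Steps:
y(K) = -33 + 3*K² (y(K) = 3*(K*K - 11) = 3*(K² - 11) = 3*(-11 + K²) = -33 + 3*K²)
x = 65
y(-10) + x*(16*0) = (-33 + 3*(-10)²) + 65*(16*0) = (-33 + 3*100) + 65*0 = (-33 + 300) + 0 = 267 + 0 = 267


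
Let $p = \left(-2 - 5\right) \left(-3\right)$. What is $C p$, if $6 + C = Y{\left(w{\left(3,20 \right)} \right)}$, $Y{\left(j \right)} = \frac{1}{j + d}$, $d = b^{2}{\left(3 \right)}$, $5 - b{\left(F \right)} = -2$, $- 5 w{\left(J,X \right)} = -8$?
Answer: $- \frac{31773}{253} \approx -125.58$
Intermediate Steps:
$w{\left(J,X \right)} = \frac{8}{5}$ ($w{\left(J,X \right)} = \left(- \frac{1}{5}\right) \left(-8\right) = \frac{8}{5}$)
$b{\left(F \right)} = 7$ ($b{\left(F \right)} = 5 - -2 = 5 + 2 = 7$)
$d = 49$ ($d = 7^{2} = 49$)
$p = 21$ ($p = \left(-7\right) \left(-3\right) = 21$)
$Y{\left(j \right)} = \frac{1}{49 + j}$ ($Y{\left(j \right)} = \frac{1}{j + 49} = \frac{1}{49 + j}$)
$C = - \frac{1513}{253}$ ($C = -6 + \frac{1}{49 + \frac{8}{5}} = -6 + \frac{1}{\frac{253}{5}} = -6 + \frac{5}{253} = - \frac{1513}{253} \approx -5.9802$)
$C p = \left(- \frac{1513}{253}\right) 21 = - \frac{31773}{253}$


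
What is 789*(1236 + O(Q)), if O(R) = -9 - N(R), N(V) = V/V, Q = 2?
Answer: 967314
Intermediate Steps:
N(V) = 1
O(R) = -10 (O(R) = -9 - 1*1 = -9 - 1 = -10)
789*(1236 + O(Q)) = 789*(1236 - 10) = 789*1226 = 967314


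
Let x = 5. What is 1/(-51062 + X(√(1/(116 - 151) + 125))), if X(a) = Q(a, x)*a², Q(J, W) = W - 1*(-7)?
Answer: -35/1734682 ≈ -2.0177e-5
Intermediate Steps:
Q(J, W) = 7 + W (Q(J, W) = W + 7 = 7 + W)
X(a) = 12*a² (X(a) = (7 + 5)*a² = 12*a²)
1/(-51062 + X(√(1/(116 - 151) + 125))) = 1/(-51062 + 12*(√(1/(116 - 151) + 125))²) = 1/(-51062 + 12*(√(1/(-35) + 125))²) = 1/(-51062 + 12*(√(-1/35 + 125))²) = 1/(-51062 + 12*(√(4374/35))²) = 1/(-51062 + 12*(27*√210/35)²) = 1/(-51062 + 12*(4374/35)) = 1/(-51062 + 52488/35) = 1/(-1734682/35) = -35/1734682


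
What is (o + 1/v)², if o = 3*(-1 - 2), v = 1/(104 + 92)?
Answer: 34969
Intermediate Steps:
v = 1/196 ≈ 0.0051020
o = -9 (o = 3*(-3) = -9)
(o + 1/v)² = (-9 + 1/(1/196))² = (-9 + 196)² = 187² = 34969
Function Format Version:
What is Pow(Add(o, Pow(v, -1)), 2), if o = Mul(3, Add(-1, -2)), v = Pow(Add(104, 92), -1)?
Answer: 34969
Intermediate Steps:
v = Rational(1, 196) (v = Pow(196, -1) = Rational(1, 196) ≈ 0.0051020)
o = -9 (o = Mul(3, -3) = -9)
Pow(Add(o, Pow(v, -1)), 2) = Pow(Add(-9, Pow(Rational(1, 196), -1)), 2) = Pow(Add(-9, 196), 2) = Pow(187, 2) = 34969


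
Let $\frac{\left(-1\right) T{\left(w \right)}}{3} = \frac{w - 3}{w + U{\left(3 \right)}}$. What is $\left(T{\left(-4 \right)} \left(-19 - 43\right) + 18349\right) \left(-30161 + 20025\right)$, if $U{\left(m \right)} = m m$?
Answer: $- \frac{916730248}{5} \approx -1.8335 \cdot 10^{8}$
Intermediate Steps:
$U{\left(m \right)} = m^{2}$
$T{\left(w \right)} = - \frac{3 \left(-3 + w\right)}{9 + w}$ ($T{\left(w \right)} = - 3 \frac{w - 3}{w + 3^{2}} = - 3 \frac{-3 + w}{w + 9} = - 3 \frac{-3 + w}{9 + w} = - \frac{3 \left(-3 + w\right)}{9 + w}$)
$\left(T{\left(-4 \right)} \left(-19 - 43\right) + 18349\right) \left(-30161 + 20025\right) = \left(\frac{3 \left(3 - -4\right)}{9 - 4} \left(-19 - 43\right) + 18349\right) \left(-30161 + 20025\right) = \left(\frac{3 \left(3 + 4\right)}{5} \left(-62\right) + 18349\right) \left(-10136\right) = \left(3 \cdot \frac{1}{5} \cdot 7 \left(-62\right) + 18349\right) \left(-10136\right) = \left(\frac{21}{5} \left(-62\right) + 18349\right) \left(-10136\right) = \left(- \frac{1302}{5} + 18349\right) \left(-10136\right) = \frac{90443}{5} \left(-10136\right) = - \frac{916730248}{5}$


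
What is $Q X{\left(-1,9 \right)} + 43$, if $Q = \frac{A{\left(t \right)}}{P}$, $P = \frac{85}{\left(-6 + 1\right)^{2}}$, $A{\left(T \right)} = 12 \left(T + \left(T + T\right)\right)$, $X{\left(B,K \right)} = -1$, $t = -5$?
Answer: $\frac{1631}{17} \approx 95.941$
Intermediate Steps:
$A{\left(T \right)} = 36 T$ ($A{\left(T \right)} = 12 \left(T + 2 T\right) = 12 \cdot 3 T = 36 T$)
$P = \frac{17}{5}$ ($P = \frac{85}{\left(-5\right)^{2}} = \frac{85}{25} = 85 \cdot \frac{1}{25} = \frac{17}{5} \approx 3.4$)
$Q = - \frac{900}{17}$ ($Q = \frac{36 \left(-5\right)}{\frac{17}{5}} = \left(-180\right) \frac{5}{17} = - \frac{900}{17} \approx -52.941$)
$Q X{\left(-1,9 \right)} + 43 = \left(- \frac{900}{17}\right) \left(-1\right) + 43 = \frac{900}{17} + 43 = \frac{1631}{17}$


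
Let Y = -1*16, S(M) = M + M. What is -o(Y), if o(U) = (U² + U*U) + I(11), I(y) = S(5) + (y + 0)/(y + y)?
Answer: -1045/2 ≈ -522.50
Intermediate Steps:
S(M) = 2*M
I(y) = 21/2 (I(y) = 2*5 + (y + 0)/(y + y) = 10 + y/((2*y)) = 10 + y*(1/(2*y)) = 10 + ½ = 21/2)
Y = -16
o(U) = 21/2 + 2*U² (o(U) = (U² + U*U) + 21/2 = (U² + U²) + 21/2 = 2*U² + 21/2 = 21/2 + 2*U²)
-o(Y) = -(21/2 + 2*(-16)²) = -(21/2 + 2*256) = -(21/2 + 512) = -1*1045/2 = -1045/2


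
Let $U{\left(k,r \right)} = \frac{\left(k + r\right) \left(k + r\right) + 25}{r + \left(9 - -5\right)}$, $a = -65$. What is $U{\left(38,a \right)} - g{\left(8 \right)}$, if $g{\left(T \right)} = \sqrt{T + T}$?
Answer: $- \frac{958}{51} \approx -18.784$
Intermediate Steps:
$g{\left(T \right)} = \sqrt{2} \sqrt{T}$ ($g{\left(T \right)} = \sqrt{2 T} = \sqrt{2} \sqrt{T}$)
$U{\left(k,r \right)} = \frac{25 + \left(k + r\right)^{2}}{14 + r}$ ($U{\left(k,r \right)} = \frac{\left(k + r\right)^{2} + 25}{r + \left(9 + 5\right)} = \frac{25 + \left(k + r\right)^{2}}{r + 14} = \frac{25 + \left(k + r\right)^{2}}{14 + r}$)
$U{\left(38,a \right)} - g{\left(8 \right)} = \frac{25 + \left(38 - 65\right)^{2}}{14 - 65} - \sqrt{2} \sqrt{8} = \frac{25 + \left(-27\right)^{2}}{-51} - \sqrt{2} \cdot 2 \sqrt{2} = - \frac{25 + 729}{51} - 4 = \left(- \frac{1}{51}\right) 754 - 4 = - \frac{754}{51} - 4 = - \frac{958}{51}$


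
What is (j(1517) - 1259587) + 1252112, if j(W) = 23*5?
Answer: -7360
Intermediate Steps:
j(W) = 115
(j(1517) - 1259587) + 1252112 = (115 - 1259587) + 1252112 = -1259472 + 1252112 = -7360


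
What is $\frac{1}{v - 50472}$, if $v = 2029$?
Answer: $- \frac{1}{48443} \approx -2.0643 \cdot 10^{-5}$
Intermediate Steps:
$\frac{1}{v - 50472} = \frac{1}{2029 - 50472} = \frac{1}{-48443} = - \frac{1}{48443}$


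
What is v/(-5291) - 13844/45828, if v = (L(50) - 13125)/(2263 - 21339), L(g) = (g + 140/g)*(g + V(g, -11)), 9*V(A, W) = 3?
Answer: -91958557231/304307314740 ≈ -0.30219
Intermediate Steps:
V(A, W) = 1/3 (V(A, W) = (1/9)*3 = 1/3)
L(g) = (1/3 + g)*(g + 140/g) (L(g) = (g + 140/g)*(g + 1/3) = (g + 140/g)*(1/3 + g) = (1/3 + g)*(g + 140/g))
v = 52337/95380 (v = ((140 + 50**2 + (1/3)*50 + (140/3)/50) - 13125)/(2263 - 21339) = ((140 + 2500 + 50/3 + (140/3)*(1/50)) - 13125)/(-19076) = ((140 + 2500 + 50/3 + 14/15) - 13125)*(-1/19076) = (13288/5 - 13125)*(-1/19076) = -52337/5*(-1/19076) = 52337/95380 ≈ 0.54872)
v/(-5291) - 13844/45828 = (52337/95380)/(-5291) - 13844/45828 = (52337/95380)*(-1/5291) - 13844*1/45828 = -52337/504655580 - 3461/11457 = -91958557231/304307314740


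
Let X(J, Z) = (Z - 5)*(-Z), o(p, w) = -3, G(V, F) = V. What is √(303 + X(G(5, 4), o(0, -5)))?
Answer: 3*√31 ≈ 16.703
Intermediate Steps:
X(J, Z) = -Z*(-5 + Z) (X(J, Z) = (-5 + Z)*(-Z) = -Z*(-5 + Z))
√(303 + X(G(5, 4), o(0, -5))) = √(303 - 3*(5 - 1*(-3))) = √(303 - 3*(5 + 3)) = √(303 - 3*8) = √(303 - 24) = √279 = 3*√31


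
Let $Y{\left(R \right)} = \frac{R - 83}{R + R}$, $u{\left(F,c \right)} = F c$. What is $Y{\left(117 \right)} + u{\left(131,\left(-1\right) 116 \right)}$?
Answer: $- \frac{1777915}{117} \approx -15196.0$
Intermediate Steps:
$Y{\left(R \right)} = \frac{-83 + R}{2 R}$
$Y{\left(117 \right)} + u{\left(131,\left(-1\right) 116 \right)} = \frac{-83 + 117}{2 \cdot 117} + 131 \left(\left(-1\right) 116\right) = \frac{1}{2} \cdot \frac{1}{117} \cdot 34 + 131 \left(-116\right) = \frac{17}{117} - 15196 = - \frac{1777915}{117}$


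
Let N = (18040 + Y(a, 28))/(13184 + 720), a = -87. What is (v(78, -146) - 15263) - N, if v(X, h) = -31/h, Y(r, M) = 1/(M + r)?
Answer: -914082533863/59884528 ≈ -15264.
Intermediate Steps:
N = 1064359/820336 (N = (18040 + 1/(28 - 87))/(13184 + 720) = (18040 + 1/(-59))/13904 = (18040 - 1/59)*(1/13904) = (1064359/59)*(1/13904) = 1064359/820336 ≈ 1.2975)
(v(78, -146) - 15263) - N = (-31/(-146) - 15263) - 1*1064359/820336 = (-31*(-1/146) - 15263) - 1064359/820336 = (31/146 - 15263) - 1064359/820336 = -2228367/146 - 1064359/820336 = -914082533863/59884528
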